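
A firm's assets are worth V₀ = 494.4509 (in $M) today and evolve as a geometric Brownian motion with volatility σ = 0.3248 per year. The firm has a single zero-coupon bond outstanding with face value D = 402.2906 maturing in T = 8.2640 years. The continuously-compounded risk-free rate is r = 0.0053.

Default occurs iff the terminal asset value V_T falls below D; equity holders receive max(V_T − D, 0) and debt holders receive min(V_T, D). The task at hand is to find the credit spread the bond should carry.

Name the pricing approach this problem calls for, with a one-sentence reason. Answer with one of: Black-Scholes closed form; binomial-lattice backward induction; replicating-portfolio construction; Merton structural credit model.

framework: Merton structural credit model

Key observation: the data describe a firm's assets (V₀ = 494.4509, GBM) and a single zero-coupon debt of face 402.2906, so credit quantities follow from equity-as-call in the structural model.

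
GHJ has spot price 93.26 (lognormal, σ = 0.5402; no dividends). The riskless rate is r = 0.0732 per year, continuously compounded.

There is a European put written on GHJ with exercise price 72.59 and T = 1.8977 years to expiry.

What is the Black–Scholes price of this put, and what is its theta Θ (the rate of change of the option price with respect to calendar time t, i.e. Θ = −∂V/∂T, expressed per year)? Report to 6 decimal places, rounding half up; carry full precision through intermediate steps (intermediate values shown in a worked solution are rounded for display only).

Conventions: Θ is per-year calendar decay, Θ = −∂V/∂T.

σ√T = 0.5402·√1.8977 = 0.744163
d₁ = (ln(S/K) + (r+σ²/2)T) / (σ√T) = (ln(93.26/72.59) + (0.0732+0.5402²/2)·1.8977) / 0.744163 = (0.250564 + 0.415801) / 0.744163 = 0.895456
d₂ = d₁ − σ√T = 0.895456 − 0.744163 = 0.151292
e^{−rT} = 0.870305
N(−d₁) = 0.185272,  N(−d₂) = 0.439873
Put price V = K·e^{−rT}·N(−d₂) − S·N(−d₁) = 27.789144 − 17.278446 = 10.510698
φ(d₁) = (1/√(2π))·e^{−d₁²/2} = 0.267173
Θ = −S·φ(d₁)·σ/(2√T) + r·K·e^{−rT}·N(−d₂) = −4.885385 + 2.034165 = -2.851219

price = 10.510698
Θ = -2.851219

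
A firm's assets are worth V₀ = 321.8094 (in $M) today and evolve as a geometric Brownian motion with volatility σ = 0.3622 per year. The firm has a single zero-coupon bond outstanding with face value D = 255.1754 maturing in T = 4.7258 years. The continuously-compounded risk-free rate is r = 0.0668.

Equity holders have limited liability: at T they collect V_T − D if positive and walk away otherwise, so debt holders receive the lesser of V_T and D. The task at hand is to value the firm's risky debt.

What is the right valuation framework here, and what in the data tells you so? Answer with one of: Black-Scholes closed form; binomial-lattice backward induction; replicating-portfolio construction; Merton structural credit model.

framework: Merton structural credit model

Key observation: with the firm-asset dynamics (V₀ = 321.8094) and a single zero-coupon liability of face 255.1754 given, debt value, spread, and default probability all derive from the option view of the balance sheet.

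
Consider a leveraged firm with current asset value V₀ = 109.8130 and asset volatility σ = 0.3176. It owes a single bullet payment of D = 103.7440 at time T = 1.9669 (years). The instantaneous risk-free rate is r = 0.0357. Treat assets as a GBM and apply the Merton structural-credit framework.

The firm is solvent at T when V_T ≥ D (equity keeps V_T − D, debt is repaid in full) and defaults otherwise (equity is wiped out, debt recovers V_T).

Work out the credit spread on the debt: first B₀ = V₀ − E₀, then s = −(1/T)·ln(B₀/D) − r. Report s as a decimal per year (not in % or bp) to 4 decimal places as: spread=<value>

spread=0.0696

Equity is a call on the firm's assets struck at D = 103.7440:
d₁ = [ln(V₀/D) + (r + σ²/2)T] / (σ√T)
   = [ln(109.8130/103.7440) + (0.0357 + 0.5·0.3176²)·1.9669] / (0.3176·√1.9669)
   = [0.056853 + 0.169419] / 0.445422 = 0.507993
d₂ = d₁ − σ√T = 0.507993 − 0.445422 = 0.062571
N(d₁) = 0.694271,  N(d₂) = 0.524946,  e^(−rT) = 0.932190
E₀ = V₀·N(d₁) − D·e^(−rT)·N(d₂)
   = 109.8130·0.694271 − 103.7440·0.932190·0.524946 = 25.472892
B₀ = V₀ − E₀ = 109.8130 − 25.472892 = 84.340108
spread = −(1/T)·ln(B₀/D) − r = −(1/1.9669)·ln(84.340108/103.7440) − 0.0357 = 0.06957673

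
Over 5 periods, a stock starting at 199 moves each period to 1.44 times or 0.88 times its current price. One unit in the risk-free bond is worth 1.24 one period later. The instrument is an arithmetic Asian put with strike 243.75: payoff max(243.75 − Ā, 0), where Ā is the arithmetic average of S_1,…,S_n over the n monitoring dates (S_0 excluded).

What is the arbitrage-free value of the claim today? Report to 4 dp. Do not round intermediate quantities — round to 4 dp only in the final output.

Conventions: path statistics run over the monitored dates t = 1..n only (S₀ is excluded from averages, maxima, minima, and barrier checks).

price = 2.0469

No-arbitrage gives p* = (R−d)/(u−d) = 0.6429: enumerate every path, weight its payoff by its p*-probability, and discount by R^5.
Enumerate all 2^5 = 32 price paths (U = up ×1.44, D = down ×0.88); each path with k up-moves has probability p*^k·(1−p*)^(5−k).
DDDDD: Ā=137.8393, payoff=105.9107, prob=0.005810
UDDDD: Ā=225.5552, payoff=18.1948, prob=0.010459
DUDDD: Ā=203.2672, payoff=40.4828, prob=0.010459
UUDDD: Ā=332.6191, payoff=0.0000, prob=0.018826
DDUDD: Ā=183.6538, payoff=60.0962, prob=0.010459
UDUDD: Ā=300.5244, payoff=0.0000, prob=0.018826
DUUDD: Ā=278.2364, payoff=0.0000, prob=0.018826
UUUDD: Ā=455.2959, payoff=0.0000, prob=0.033887
DDDUD: Ā=166.3940, payoff=77.3560, prob=0.010459
UDDUD: Ā=272.2810, payoff=0.0000, prob=0.018826
DUDUD: Ā=249.9930, payoff=0.0000, prob=0.018826
UUDUD: Ā=409.0795, payoff=0.0000, prob=0.033887
DDUUD: Ā=230.3796, payoff=13.3704, prob=0.018826
UDUUD: Ā=376.9848, payoff=0.0000, prob=0.033887
DUUUD: Ā=354.6968, payoff=0.0000, prob=0.033887
UUUUD: Ā=580.4129, payoff=0.0000, prob=0.060996
DDDDU: Ā=151.2053, payoff=92.5447, prob=0.010459
UDDDU: Ā=247.4269, payoff=0.0000, prob=0.018826
DUDDU: Ā=225.1389, payoff=18.6111, prob=0.018826
UUDDU: Ā=368.4091, payoff=0.0000, prob=0.033887
DDUDU: Ā=205.5254, payoff=38.2246, prob=0.018826
UDUDU: Ā=336.3144, payoff=0.0000, prob=0.033887
DUUDU: Ā=314.0264, payoff=0.0000, prob=0.033887
UUUDU: Ā=513.8613, payoff=0.0000, prob=0.060996
DDDUU: Ā=188.2656, payoff=55.4844, prob=0.018826
UDDUU: Ā=308.0710, payoff=0.0000, prob=0.033887
DUDUU: Ā=285.7830, payoff=0.0000, prob=0.033887
UUDUU: Ā=467.6449, payoff=0.0000, prob=0.060996
DDUUU: Ā=266.1696, payoff=0.0000, prob=0.033887
UDUUU: Ā=435.5502, payoff=0.0000, prob=0.060996
DUUUU: Ā=413.2622, payoff=0.0000, prob=0.060996
UUUUU: Ā=676.2473, payoff=0.0000, prob=0.109792
Price = Σ prob·payoff / R^5 = 6.000811 / 2.931625 = 2.0469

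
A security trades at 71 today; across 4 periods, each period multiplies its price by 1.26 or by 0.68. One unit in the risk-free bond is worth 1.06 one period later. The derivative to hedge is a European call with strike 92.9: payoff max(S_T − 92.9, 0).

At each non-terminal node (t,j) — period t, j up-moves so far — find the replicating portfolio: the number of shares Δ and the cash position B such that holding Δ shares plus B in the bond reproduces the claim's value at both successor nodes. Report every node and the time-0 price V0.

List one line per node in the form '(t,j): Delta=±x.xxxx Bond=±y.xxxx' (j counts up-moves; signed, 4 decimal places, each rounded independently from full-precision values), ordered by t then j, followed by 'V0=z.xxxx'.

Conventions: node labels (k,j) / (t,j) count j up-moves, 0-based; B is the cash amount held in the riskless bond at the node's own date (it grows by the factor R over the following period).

Since d<R<u, set p* = (R−d)/(u−d) = 0.6552; price each node as the discounted p*-expectation of its children.
Terminal payoffs: V(4,0)=0.0000, V(4,1)=0.0000, V(4,2)=0.0000, V(4,3)=3.6782, V(4,4)=86.0536
  t=3,j=0: stock 22.3247 → up 28.1291 (V=0.0000), down 15.1808 (V=0.0000). Price 0.0000; hedge Δ=0.0000, bond B=0.0000.
  t=3,j=1: stock 41.3663 → up 52.1215 (V=0.0000), down 28.1291 (V=0.0000). Price 0.0000; hedge Δ=0.0000, bond B=0.0000.
  t=3,j=2: stock 76.6493 → up 96.5782 (V=3.6782), down 52.1215 (V=0.0000). Price 2.2734; hedge Δ=0.0827, bond B=-4.0682.
  t=3,j=3: stock 142.0267 → up 178.9536 (V=86.0536), down 96.5782 (V=3.6782). Price 54.3852; hedge Δ=1.0000, bond B=-87.6415.
  t=2,j=0: stock 32.8304 → up 41.3663 (V=0.0000), down 22.3247 (V=0.0000). Price 0.0000; hedge Δ=0.0000, bond B=0.0000.
  t=2,j=1: stock 60.8328 → up 76.6493 (V=2.2734), down 41.3663 (V=0.0000). Price 1.4052; hedge Δ=0.0644, bond B=-2.5145.
  t=2,j=2: stock 112.7196 → up 142.0267 (V=54.3852), down 76.6493 (V=2.2734). Price 34.3544; hedge Δ=0.7971, bond B=-55.4935.
  t=1,j=0: stock 48.2800 → up 60.8328 (V=1.4052), down 32.8304 (V=0.0000). Price 0.8685; hedge Δ=0.0502, bond B=-1.5542.
  t=1,j=1: stock 89.4600 → up 112.7196 (V=34.3544), down 60.8328 (V=1.4052). Price 21.6911; hedge Δ=0.6350, bond B=-35.1178.
  t=0,j=0: stock 71.0000 → up 89.4600 (V=21.6911), down 48.2800 (V=0.8685). Price 13.6895; hedge Δ=0.5056, bond B=-22.2115.
Sanity check at the root: Δ(0,0)·S0 + B(0,0) reproduces V0 = 13.6895.

(0,0): Delta=0.5056 Bond=-22.2115
(1,0): Delta=0.0502 Bond=-1.5542
(1,1): Delta=0.6350 Bond=-35.1178
(2,0): Delta=0.0000 Bond=0.0000
(2,1): Delta=0.0644 Bond=-2.5145
(2,2): Delta=0.7971 Bond=-55.4935
(3,0): Delta=0.0000 Bond=0.0000
(3,1): Delta=0.0000 Bond=0.0000
(3,2): Delta=0.0827 Bond=-4.0682
(3,3): Delta=1.0000 Bond=-87.6415
V0=13.6895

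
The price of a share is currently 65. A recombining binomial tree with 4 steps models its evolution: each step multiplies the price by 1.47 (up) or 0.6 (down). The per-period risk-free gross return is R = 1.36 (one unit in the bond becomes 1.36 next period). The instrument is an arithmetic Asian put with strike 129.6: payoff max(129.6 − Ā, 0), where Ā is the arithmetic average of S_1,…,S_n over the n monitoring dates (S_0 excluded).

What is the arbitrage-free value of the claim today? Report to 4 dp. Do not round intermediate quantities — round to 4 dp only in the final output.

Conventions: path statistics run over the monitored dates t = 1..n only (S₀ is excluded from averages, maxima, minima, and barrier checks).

Risk-neutral up-probability p* = (R−d)/(u−d) = (1.36−0.6)/(1.47−0.6) = 0.8736; the claim prices as the p*-weighted sum of path payoffs discounted by R^4.
Enumerate all 2^4 = 16 price paths (U = up ×1.47, D = down ×0.6); each path with k up-moves has probability p*^k·(1−p*)^(4−k).
DDDD: Ā=21.2160, payoff=108.3840, prob=0.000256
UDDD: Ā=51.9792, payoff=77.6208, prob=0.001766
DUDD: Ā=37.8417, payoff=91.7583, prob=0.001766
UUDD: Ā=92.7122, payoff=36.8878, prob=0.012199
DDUD: Ā=29.3592, payoff=100.2408, prob=0.001766
UDUD: Ā=71.9300, payoff=57.6700, prob=0.012199
DUUD: Ā=57.7925, payoff=71.8075, prob=0.012199
UUUD: Ā=141.5917, payoff=0.0000, prob=0.084286
DDDU: Ā=24.2697, payoff=105.3303, prob=0.001766
UDDU: Ā=59.4608, payoff=70.1392, prob=0.012199
DUDU: Ā=45.3233, payoff=84.2767, prob=0.012199
UUDU: Ā=111.0420, payoff=18.5580, prob=0.084286
DDUU: Ā=36.8408, payoff=92.7592, prob=0.012199
UDUU: Ā=90.2599, payoff=39.3401, prob=0.084286
DUUU: Ā=76.1224, payoff=53.4776, prob=0.084286
UUUU: Ā=186.4998, payoff=0.0000, prob=0.582341
Price = Σ prob·payoff / R^4 = 15.122095 / 3.421020 = 4.4203

price = 4.4203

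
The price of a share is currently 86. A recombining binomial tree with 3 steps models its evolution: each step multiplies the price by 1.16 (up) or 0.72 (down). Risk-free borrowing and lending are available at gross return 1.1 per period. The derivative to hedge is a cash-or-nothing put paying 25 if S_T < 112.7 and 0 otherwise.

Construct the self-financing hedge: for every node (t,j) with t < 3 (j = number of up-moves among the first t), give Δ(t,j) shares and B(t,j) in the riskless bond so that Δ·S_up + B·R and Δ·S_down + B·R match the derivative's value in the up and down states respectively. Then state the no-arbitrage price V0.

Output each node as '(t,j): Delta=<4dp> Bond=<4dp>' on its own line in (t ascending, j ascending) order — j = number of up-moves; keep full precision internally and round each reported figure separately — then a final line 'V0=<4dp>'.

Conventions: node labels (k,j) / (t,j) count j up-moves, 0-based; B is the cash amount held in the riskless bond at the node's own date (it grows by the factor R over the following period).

Under the risk-neutral measure, an up-move has probability p* = (R−d)/(u−d) = 0.8636 and values discount at R = 1.1.
Expiry values: V(3,0)=25.0000, V(3,1)=25.0000, V(3,2)=25.0000, V(3,3)=0.0000
  t=2,j=0: stock 44.5824 → up 51.7156 (V=25.0000), down 32.0993 (V=25.0000). Price 22.7273; hedge Δ=0.0000, bond B=22.7273.
  t=2,j=1: stock 71.8272 → up 83.3196 (V=25.0000), down 51.7156 (V=25.0000). Price 22.7273; hedge Δ=0.0000, bond B=22.7273.
  t=2,j=2: stock 115.7216 → up 134.2371 (V=0.0000), down 83.3196 (V=25.0000). Price 3.0992; hedge Δ=-0.4910, bond B=59.9174.
  t=1,j=0: stock 61.9200 → up 71.8272 (V=22.7273), down 44.5824 (V=22.7273). Price 20.6612; hedge Δ=0.0000, bond B=20.6612.
  t=1,j=1: stock 99.7600 → up 115.7216 (V=3.0992), down 71.8272 (V=22.7273). Price 5.2507; hedge Δ=-0.4472, bond B=49.8600.
  t=0,j=0: stock 86.0000 → up 99.7600 (V=5.2507), down 61.9200 (V=20.6612). Price 6.6837; hedge Δ=-0.4073, bond B=41.7076.
As a check, the time-0 holding Δ(0,0)·S0 + B(0,0) comes to 6.6837 — exactly V0.

(0,0): Delta=-0.4073 Bond=41.7076
(1,0): Delta=0.0000 Bond=20.6612
(1,1): Delta=-0.4472 Bond=49.8600
(2,0): Delta=0.0000 Bond=22.7273
(2,1): Delta=0.0000 Bond=22.7273
(2,2): Delta=-0.4910 Bond=59.9174
V0=6.6837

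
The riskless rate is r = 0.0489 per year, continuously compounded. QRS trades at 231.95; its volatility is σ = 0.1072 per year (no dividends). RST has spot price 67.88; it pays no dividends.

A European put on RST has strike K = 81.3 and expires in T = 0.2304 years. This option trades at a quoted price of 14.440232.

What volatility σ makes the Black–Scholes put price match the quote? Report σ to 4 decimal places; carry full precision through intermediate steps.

At σ = 0.4463 the Black–Scholes value reproduces the quote:
σ√T = 0.4463·√0.2304 = 0.214224
d₁ = (ln(S/K) + (r+σ²/2)T) / (σ√T) = (ln(67.88/81.3) + (0.0489+0.4463²/2)·0.2304) / 0.214224 = (-0.180405 + 0.034213) / 0.214224 = -0.682426
d₂ = d₁ − σ√T = -0.682426 − 0.214224 = -0.896650
e^{−rT} = 0.988797
N(−d₁) = 0.752515,  N(−d₂) = 0.815047
V = K·e^{−rT}·N(−d₂) − S·N(−d₁) = 65.520966 − 51.080734 = 14.440232 (matching the quote); vega is positive throughout, so no other σ reproduces this price

sigma = 0.4463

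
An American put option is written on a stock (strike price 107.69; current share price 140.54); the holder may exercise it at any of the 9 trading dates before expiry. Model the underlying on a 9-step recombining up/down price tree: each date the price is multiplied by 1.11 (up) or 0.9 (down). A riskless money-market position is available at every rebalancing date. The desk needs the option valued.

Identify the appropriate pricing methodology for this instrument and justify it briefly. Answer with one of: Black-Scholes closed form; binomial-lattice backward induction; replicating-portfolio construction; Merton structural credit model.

Key observation: early exercise of the strike-107.69 put must be checked at each of the 9 dates (spot 140.54), which forces a node-by-node comparison of intrinsic and continuation value backward from expiry.

framework: binomial-lattice backward induction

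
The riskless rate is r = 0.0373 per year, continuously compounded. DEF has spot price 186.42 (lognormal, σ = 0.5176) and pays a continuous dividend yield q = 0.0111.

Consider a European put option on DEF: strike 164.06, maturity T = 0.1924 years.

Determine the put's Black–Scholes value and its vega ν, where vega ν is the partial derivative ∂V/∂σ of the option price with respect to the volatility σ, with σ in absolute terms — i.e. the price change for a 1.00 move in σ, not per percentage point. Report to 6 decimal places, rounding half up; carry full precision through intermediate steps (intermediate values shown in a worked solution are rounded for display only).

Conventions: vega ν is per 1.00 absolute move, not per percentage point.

price = 6.806910
ν = 25.505460

σ√T = 0.5176·√0.1924 = 0.227037
d₁ = (ln(S/K) + (r−q+σ²/2)T) / (σ√T) = (ln(186.42/164.06) + (0.0373−0.0111+0.5176²/2)·0.1924) / 0.227037 = (0.127770 + 0.030814) / 0.227037 = 0.698493
d₂ = d₁ − σ√T = 0.698493 − 0.227037 = 0.471456
e^{−rT} = 0.992849
e^{−qT} = 0.997867
N(−d₁) = 0.242435,  N(−d₂) = 0.318658
Put price V = K·e^{−rT}·N(−d₂) − S·e^{−qT}·N(−d₁) = 51.905137 − 45.098226 = 6.806910
φ(d₁) = (1/√(2π))·e^{−d₁²/2} = 0.312583
ν = S·e^{−qT}·φ(d₁)·√T = 25.505460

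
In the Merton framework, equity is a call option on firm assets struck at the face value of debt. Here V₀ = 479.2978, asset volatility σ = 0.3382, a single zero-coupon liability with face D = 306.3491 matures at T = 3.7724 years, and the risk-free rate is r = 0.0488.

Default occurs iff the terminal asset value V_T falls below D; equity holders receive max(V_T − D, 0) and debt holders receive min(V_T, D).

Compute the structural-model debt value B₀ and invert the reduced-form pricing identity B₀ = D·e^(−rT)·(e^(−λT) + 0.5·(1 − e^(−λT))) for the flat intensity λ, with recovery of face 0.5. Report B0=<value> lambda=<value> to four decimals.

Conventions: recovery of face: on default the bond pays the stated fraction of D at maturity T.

B0=234.9563 lambda=0.0450

Apply the equity-as-call identities (strike 306.3491, horizon 3.7724 years):
d₁ = [ln(V₀/D) + (r + σ²/2)T] / (σ√T)
   = [ln(479.2978/306.3491) + (0.0488 + 0.5·0.3382²)·3.7724] / (0.3382·√3.7724)
   = [0.447597 + 0.399835] / 0.656875 = 1.290097
d₂ = d₁ − σ√T = 1.290097 − 0.656875 = 0.633223
N(d₁) = 0.901492,  N(d₂) = 0.736706,  e^(−rT) = 0.831858
E₀ = V₀·N(d₁) − D·e^(−rT)·N(d₂)
   = 479.2978·0.901492 − 306.3491·0.831858·0.736706 = 244.341492
B₀ = V₀ − E₀ = 479.2978 − 244.341492 = 234.956308
e^(−λT) = (B₀·e^(rT)/D − 0.5)/(1 − 0.5) = (234.9563·1.202128/306.3491 − 0.5)/0.5 = 0.84395835
λ = −ln(0.84395835)/3.7724 = 0.044972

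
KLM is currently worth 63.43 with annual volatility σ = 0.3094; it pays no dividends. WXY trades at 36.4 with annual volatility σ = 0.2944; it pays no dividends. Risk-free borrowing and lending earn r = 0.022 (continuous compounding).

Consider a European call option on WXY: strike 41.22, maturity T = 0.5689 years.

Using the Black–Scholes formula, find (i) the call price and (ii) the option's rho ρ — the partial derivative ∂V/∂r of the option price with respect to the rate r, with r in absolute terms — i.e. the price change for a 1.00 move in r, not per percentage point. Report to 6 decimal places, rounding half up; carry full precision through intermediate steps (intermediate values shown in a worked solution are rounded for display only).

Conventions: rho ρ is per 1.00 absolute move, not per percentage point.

price = 1.675763
ρ = 6.238429

σ√T = 0.2944·√0.5689 = 0.222053
d₁ = (ln(S/K) + (r+σ²/2)T) / (σ√T) = (ln(36.4/41.22) + (0.022+0.2944²/2)·0.5689) / 0.222053 = (-0.124355 + 0.037169) / 0.222053 = -0.392634
d₂ = d₁ − σ√T = -0.392634 − 0.222053 = -0.614686
e^{−rT} = 0.987562
N(d₁) = 0.347295,  N(d₂) = 0.269381
Call price V = S·N(d₁) − K·e^{−rT}·N(d₂) = 12.641538 − 10.965775 = 1.675763
ρ = K·T·e^{−rT}·N(d₂) = 6.238429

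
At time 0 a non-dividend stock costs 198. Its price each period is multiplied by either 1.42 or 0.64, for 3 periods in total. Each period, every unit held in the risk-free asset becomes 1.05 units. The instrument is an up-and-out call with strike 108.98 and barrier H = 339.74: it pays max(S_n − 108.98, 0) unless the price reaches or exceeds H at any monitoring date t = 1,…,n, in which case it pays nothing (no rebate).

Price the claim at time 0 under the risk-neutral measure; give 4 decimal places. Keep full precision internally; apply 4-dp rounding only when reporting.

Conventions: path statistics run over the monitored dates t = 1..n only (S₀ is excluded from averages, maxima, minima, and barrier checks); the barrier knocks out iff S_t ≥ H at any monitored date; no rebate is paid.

Risk-neutral up-probability p* = (R−d)/(u−d) = (1.05−0.64)/(1.42−0.64) = 0.5256; the claim prices as the p*-weighted sum of path payoffs discounted by R^3.
Enumerate all 2^3 = 8 price paths (U = up ×1.42, D = down ×0.64); each path with k up-moves has probability p*^k·(1−p*)^(3−k).
DDD: M=126.7200, payoff=0.0000, prob=0.106739
UDD: M=281.1600, payoff=6.1831, prob=0.118278
DUD: M=179.9424, payoff=6.1831, prob=0.118278
UUD: M=399.2472, payoff=0.0000, prob=0.131065
DDU: M=126.7200, payoff=6.1831, prob=0.118278
UDU: M=281.1600, payoff=146.5382, prob=0.131065
DUU: M=255.5182, payoff=146.5382, prob=0.131065
UUU: M=566.9310, payoff=0.0000, prob=0.145234
Price = Σ prob·payoff / R^3 = 40.605947 / 1.157625 = 35.0769

price = 35.0769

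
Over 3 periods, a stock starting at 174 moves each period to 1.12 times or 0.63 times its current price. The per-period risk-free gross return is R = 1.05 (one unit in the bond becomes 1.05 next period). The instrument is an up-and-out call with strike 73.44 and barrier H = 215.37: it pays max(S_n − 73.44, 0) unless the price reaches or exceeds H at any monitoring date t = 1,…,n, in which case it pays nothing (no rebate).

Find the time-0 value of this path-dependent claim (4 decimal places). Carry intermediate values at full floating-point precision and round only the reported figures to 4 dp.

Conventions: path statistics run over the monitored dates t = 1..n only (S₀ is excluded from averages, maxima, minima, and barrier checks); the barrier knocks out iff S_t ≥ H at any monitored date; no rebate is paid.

price = 11.7945

Under the martingale measure an up-move has probability p* = 0.8571; value the claim as the probability-weighted average of per-path payoffs, discounted 3 periods at R = 1.05.
Enumerate all 2^3 = 8 price paths (U = up ×1.12, D = down ×0.63); each path with k up-moves has probability p*^k·(1−p*)^(3−k).
DDD: M=109.6200, payoff=0.0000, prob=0.002915
UDD: M=194.8800, payoff=3.9079, prob=0.017493
DUD: M=122.7744, payoff=3.9079, prob=0.017493
UUD: M=218.2656, payoff=0.0000, prob=0.104956
DDU: M=109.6200, payoff=3.9079, prob=0.017493
UDU: M=194.8800, payoff=64.0673, prob=0.104956
DUU: M=137.5073, payoff=64.0673, prob=0.104956
UUU: M=244.4575, payoff=0.0000, prob=0.629738
Price = Σ prob·payoff / R^3 = 13.653613 / 1.157625 = 11.7945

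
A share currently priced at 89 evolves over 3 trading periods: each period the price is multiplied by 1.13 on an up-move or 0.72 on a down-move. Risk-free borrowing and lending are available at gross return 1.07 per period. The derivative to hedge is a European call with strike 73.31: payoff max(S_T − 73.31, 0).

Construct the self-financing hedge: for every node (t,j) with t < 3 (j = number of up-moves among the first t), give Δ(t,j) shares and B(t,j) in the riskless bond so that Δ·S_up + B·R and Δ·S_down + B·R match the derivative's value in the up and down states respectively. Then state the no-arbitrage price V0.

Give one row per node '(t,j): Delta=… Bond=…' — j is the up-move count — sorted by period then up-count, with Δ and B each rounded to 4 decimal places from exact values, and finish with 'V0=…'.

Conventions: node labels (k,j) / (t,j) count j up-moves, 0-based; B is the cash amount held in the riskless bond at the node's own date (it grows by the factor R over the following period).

Arbitrage-free pricing uses the up-move probability p* = (R−d)/(u−d) = 0.8537, discounting each step at R = 1.07.
Terminal payoffs: V(3,0)=0.0000, V(3,1)=0.0000, V(3,2)=8.5138, V(3,3)=55.1078
(2,0): S=46.1376. Δ = (V_up−V_dn)/(S_up−S_dn) = (0.0000−0.0000)/(52.1355−33.2191) = 0.0000. V = [p*·0.0000 + (1−p*)·0.0000]/1.07 = 0.0000. B = V − Δ·S = 0.0000.
(2,1): S=72.4104. Δ = (V_up−V_dn)/(S_up−S_dn) = (8.5138−0.0000)/(81.8238−52.1355) = 0.2868. V = [p*·8.5138 + (1−p*)·0.0000]/1.07 = 6.7924. B = V − Δ·S = -13.9729.
(2,2): S=113.6441. Δ = (V_up−V_dn)/(S_up−S_dn) = (55.1078−8.5138)/(128.4178−81.8238) = 1.0000. V = [p*·55.1078 + (1−p*)·8.5138]/1.07 = 45.1301. B = V − Δ·S = -68.5140.
(1,0): S=64.0800. Δ = (V_up−V_dn)/(S_up−S_dn) = (6.7924−0.0000)/(72.4104−46.1376) = 0.2585. V = [p*·6.7924 + (1−p*)·0.0000]/1.07 = 5.4190. B = V − Δ·S = -11.1477.
(1,1): S=100.5700. Δ = (V_up−V_dn)/(S_up−S_dn) = (45.1301−6.7924)/(113.6441−72.4104) = 0.9298. V = [p*·45.1301 + (1−p*)·6.7924]/1.07 = 36.9343. B = V − Δ·S = -56.5723.
(0,0): S=89.0000. Δ = (V_up−V_dn)/(S_up−S_dn) = (36.9343−5.4190)/(100.5700−64.0800) = 0.8637. V = [p*·36.9343 + (1−p*)·5.4190]/1.07 = 30.2078. B = V − Δ·S = -46.6587.
Sanity check at the root: Δ(0,0)·S0 + B(0,0) reproduces V0 = 30.2078.

(0,0): Delta=0.8637 Bond=-46.6587
(1,0): Delta=0.2585 Bond=-11.1477
(1,1): Delta=0.9298 Bond=-56.5723
(2,0): Delta=0.0000 Bond=0.0000
(2,1): Delta=0.2868 Bond=-13.9729
(2,2): Delta=1.0000 Bond=-68.5140
V0=30.2078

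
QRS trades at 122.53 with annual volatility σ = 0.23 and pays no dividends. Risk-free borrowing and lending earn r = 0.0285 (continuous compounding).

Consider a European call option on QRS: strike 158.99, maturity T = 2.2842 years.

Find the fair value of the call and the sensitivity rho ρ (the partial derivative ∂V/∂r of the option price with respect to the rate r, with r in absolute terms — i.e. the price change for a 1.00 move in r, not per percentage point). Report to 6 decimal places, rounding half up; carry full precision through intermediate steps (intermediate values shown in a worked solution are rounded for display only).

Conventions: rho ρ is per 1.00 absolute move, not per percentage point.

σ√T = 0.23·√2.2842 = 0.347612
d₁ = (ln(S/K) + (r+σ²/2)T) / (σ√T) = (ln(122.53/158.99) + (0.0285+0.23²/2)·2.2842) / 0.347612 = (-0.260485 + 0.125517) / 0.347612 = -0.388274
d₂ = d₁ − σ√T = -0.388274 − 0.347612 = -0.735886
e^{−rT} = 0.936974
N(d₁) = 0.348907,  N(d₂) = 0.230900
Call price V = S·N(d₁) − K·e^{−rT}·N(d₂) = 42.751547 − 34.397075 = 8.354471
ρ = K·T·e^{−rT}·N(d₂) = 78.569800

price = 8.354471
ρ = 78.569800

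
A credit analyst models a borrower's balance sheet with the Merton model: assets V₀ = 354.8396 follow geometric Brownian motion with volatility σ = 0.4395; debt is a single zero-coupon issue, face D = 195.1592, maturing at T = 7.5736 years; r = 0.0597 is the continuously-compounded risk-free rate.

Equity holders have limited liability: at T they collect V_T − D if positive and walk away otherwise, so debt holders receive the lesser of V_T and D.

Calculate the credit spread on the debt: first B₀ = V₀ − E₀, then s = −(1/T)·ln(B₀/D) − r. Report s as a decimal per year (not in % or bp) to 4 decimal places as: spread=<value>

Apply the equity-as-call identities (strike 195.1592, horizon 7.5736 years):
d₁ = [ln(V₀/D) + (r + σ²/2)T] / (σ√T)
   = [ln(354.8396/195.1592) + (0.0597 + 0.5·0.4395²)·7.5736] / (0.4395·√7.5736)
   = [0.597850 + 1.183603] / 1.209512 = 1.472870
d₂ = d₁ − σ√T = 1.472870 − 1.209512 = 0.263358
N(d₁) = 0.929607,  N(d₂) = 0.603863,  e^(−rT) = 0.636263
E₀ = V₀·N(d₁) − D·e^(−rT)·N(d₂)
   = 354.8396·0.929607 − 195.1592·0.636263·0.603863 = 254.878207
B₀ = V₀ − E₀ = 354.8396 − 254.878207 = 99.961393
spread = −(1/T)·ln(B₀/D) − r = −(1/7.5736)·ln(99.961393/195.1592) − 0.0597 = 0.02863733

spread=0.0286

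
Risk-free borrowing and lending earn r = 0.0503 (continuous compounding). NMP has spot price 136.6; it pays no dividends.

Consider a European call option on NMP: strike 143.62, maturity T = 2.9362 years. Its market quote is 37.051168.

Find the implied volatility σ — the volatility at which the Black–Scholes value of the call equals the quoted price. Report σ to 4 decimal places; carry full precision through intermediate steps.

At σ = 0.3453 the Black–Scholes value reproduces the quote:
σ√T = 0.3453·√2.9362 = 0.591683
d₁ = (ln(S/K) + (r+σ²/2)T) / (σ√T) = (ln(136.6/143.62) + (0.0503+0.3453²/2)·2.9362) / 0.591683 = (-0.050114 + 0.322735) / 0.591683 = 0.460756
d₂ = d₁ − σ√T = 0.460756 − 0.591683 = -0.130928
e^{−rT} = 0.862698
N(d₁) = 0.677513,  N(d₂) = 0.447916
V = S·N(d₁) − K·e^{−rT}·N(d₂) = 92.548284 − 55.497116 = 37.051168 (the quoted price), and the Black–Scholes price is strictly increasing in σ, so σ is unique

sigma = 0.3453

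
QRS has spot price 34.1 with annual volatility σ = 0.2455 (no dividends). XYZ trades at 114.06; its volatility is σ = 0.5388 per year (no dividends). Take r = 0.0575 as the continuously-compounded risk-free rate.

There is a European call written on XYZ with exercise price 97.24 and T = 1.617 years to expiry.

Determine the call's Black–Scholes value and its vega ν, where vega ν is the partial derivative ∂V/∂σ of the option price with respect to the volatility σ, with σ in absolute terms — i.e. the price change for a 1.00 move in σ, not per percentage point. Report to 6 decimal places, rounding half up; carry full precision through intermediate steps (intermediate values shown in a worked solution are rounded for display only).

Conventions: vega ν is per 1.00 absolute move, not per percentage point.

price = 41.634824
ν = 44.934893

σ√T = 0.5388·√1.617 = 0.685145
d₁ = (ln(S/K) + (r+σ²/2)T) / (σ√T) = (ln(114.06/97.24) + (0.0575+0.5388²/2)·1.617) / 0.685145 = (0.159542 + 0.327689) / 0.685145 = 0.711137
d₂ = d₁ − σ√T = 0.711137 − 0.685145 = 0.025992
e^{−rT} = 0.911214
N(d₁) = 0.761500,  N(d₂) = 0.510368
Call price V = S·N(d₁) − K·e^{−rT}·N(d₂) = 86.856720 − 45.221895 = 41.634824
φ(d₁) = (1/√(2π))·e^{−d₁²/2} = 0.309810
ν = S·φ(d₁)·√T = 44.934893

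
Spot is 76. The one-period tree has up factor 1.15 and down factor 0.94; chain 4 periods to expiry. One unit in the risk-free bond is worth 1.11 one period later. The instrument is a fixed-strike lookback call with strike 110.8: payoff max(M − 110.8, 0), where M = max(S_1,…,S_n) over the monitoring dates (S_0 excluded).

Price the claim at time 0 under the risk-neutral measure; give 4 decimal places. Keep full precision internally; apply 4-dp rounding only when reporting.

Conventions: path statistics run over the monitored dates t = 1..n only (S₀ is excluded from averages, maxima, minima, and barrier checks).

Under the martingale measure an up-move has probability p* = 0.8095; value the claim as the probability-weighted average of per-path payoffs, discounted 4 periods at R = 1.11.
Enumerate all 2^4 = 16 price paths (U = up ×1.15, D = down ×0.94); each path with k up-moves has probability p*^k·(1−p*)^(4−k).
DDDD: M=71.4400, payoff=0.0000, prob=0.001316
UDDD: M=87.4000, payoff=0.0000, prob=0.005594
DUDD: M=82.1560, payoff=0.0000, prob=0.005594
UUDD: M=100.5100, payoff=0.0000, prob=0.023776
DDUD: M=77.2266, payoff=0.0000, prob=0.005594
UDUD: M=94.4794, payoff=0.0000, prob=0.023776
DUUD: M=94.4794, payoff=0.0000, prob=0.023776
UUUD: M=115.5865, payoff=4.7865, prob=0.101048
DDDU: M=72.5930, payoff=0.0000, prob=0.005594
UDDU: M=88.8106, payoff=0.0000, prob=0.023776
DUDU: M=88.8106, payoff=0.0000, prob=0.023776
UUDU: M=108.6513, payoff=0.0000, prob=0.101048
DDUU: M=88.8106, payoff=0.0000, prob=0.023776
UDUU: M=108.6513, payoff=0.0000, prob=0.101048
DUUU: M=108.6513, payoff=0.0000, prob=0.101048
UUUU: M=132.9245, payoff=22.1245, prob=0.429456
Price = Σ prob·payoff / R^4 = 9.985153 / 1.518070 = 6.5775

price = 6.5775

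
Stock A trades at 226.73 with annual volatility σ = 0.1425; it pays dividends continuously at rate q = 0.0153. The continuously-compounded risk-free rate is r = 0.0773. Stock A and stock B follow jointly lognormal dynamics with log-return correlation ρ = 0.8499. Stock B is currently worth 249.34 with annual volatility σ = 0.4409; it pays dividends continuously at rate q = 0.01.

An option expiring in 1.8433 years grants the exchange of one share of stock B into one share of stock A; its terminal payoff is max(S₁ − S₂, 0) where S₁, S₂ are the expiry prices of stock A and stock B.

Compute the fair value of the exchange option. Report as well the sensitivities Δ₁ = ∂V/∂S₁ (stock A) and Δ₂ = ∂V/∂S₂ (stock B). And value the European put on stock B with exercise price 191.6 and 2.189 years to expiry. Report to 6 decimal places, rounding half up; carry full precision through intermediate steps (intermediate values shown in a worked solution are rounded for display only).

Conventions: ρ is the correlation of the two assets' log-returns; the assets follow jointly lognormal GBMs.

σ_eff = √(σ₁² + σ₂² − 2ρσ₁σ₂) = √(0.1425² + 0.4409² − 2·0.8499·0.1425·0.4409) = 0.328487
d₁ = (ln(S₁/S₂) + (q₂ − q₁ + σ_eff²/2)T) / (σ_eff√T) = (ln(226.73/249.34) + (0.01 − 0.0153 + 0.053952)·1.8433) / 0.445981 = -0.012058
d₂ = d₁ − σ_eff√T = -0.012058 − 0.445981 = -0.458039
N(d₁) = 0.495190,  N(d₂) = 0.323462
V = S₁·e^{−q₁T}·N(d₁) − S₂·e^{−q₂T}·N(d₂) = 109.152162 − 79.179051 = 29.973111
Δ₁ = e^{−q₁T}·N(d₁) = 0.481419;  Δ₂ = −e^{−q₂T}·N(d₂) = -0.317555
[vanilla: stock B put K=191.6]
σ√T = 0.4409·√2.189 = 0.652323
d₁ = (ln(S/K) + (r−q+σ²/2)T) / (σ√T) = (ln(249.34/191.6) + (0.0773−0.01+0.4409²/2)·2.189) / 0.652323 = (0.263408 + 0.360083) / 0.652323 = 0.955799
d₂ = d₁ − σ√T = 0.955799 − 0.652323 = 0.303476
e^{−rT} = 0.844332
e^{−qT} = 0.978348
N(−d₁) = 0.169587,  N(−d₂) = 0.380764
price = K·e^{−rT}·N(−d₂) − S·e^{−qT}·N(−d₁) = 61.597654 − 41.369230 = 20.228424

exchange price = 29.973111
Δ1 = 0.481419
Δ2 = -0.317555
price(stock B put K=191.6) = 20.228424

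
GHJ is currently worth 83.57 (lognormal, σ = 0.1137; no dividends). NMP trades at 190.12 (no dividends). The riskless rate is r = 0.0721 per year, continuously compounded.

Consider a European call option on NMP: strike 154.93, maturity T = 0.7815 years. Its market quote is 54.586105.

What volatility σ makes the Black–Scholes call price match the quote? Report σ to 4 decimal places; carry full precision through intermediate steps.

At σ = 0.4673 the Black–Scholes value reproduces the quote:
σ√T = 0.4673·√0.7815 = 0.413105
d₁ = (ln(S/K) + (r+σ²/2)T) / (σ√T) = (ln(190.12/154.93) + (0.0721+0.4673²/2)·0.7815) / 0.413105 = (0.204682 + 0.141674) / 0.413105 = 0.838422
d₂ = d₁ − σ√T = 0.838422 − 0.413105 = 0.425317
e^{−rT} = 0.945212
N(d₁) = 0.799103,  N(d₂) = 0.664697
V = S·N(d₁) − K·e^{−rT}·N(d₂) = 151.925464 − 97.339360 = 54.586105 (matching the quote); vega is positive throughout, so no other σ reproduces this price

sigma = 0.4673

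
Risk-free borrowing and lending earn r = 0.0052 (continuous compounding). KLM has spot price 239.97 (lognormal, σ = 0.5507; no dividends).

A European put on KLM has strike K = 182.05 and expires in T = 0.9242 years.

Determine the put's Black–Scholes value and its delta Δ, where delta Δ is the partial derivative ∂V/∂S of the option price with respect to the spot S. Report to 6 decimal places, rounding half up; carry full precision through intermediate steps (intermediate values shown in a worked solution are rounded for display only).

σ√T = 0.5507·√0.9242 = 0.529417
d₁ = (ln(S/K) + (r+σ²/2)T) / (σ√T) = (ln(239.97/182.05) + (0.0052+0.5507²/2)·0.9242) / 0.529417 = (0.276233 + 0.144947) / 0.529417 = 0.795553
d₂ = d₁ − σ√T = 0.795553 − 0.529417 = 0.266136
e^{−rT} = 0.995206
N(−d₁) = 0.213146,  N(−d₂) = 0.395067
Put price V = K·e^{−rT}·N(−d₂) − S·N(−d₁) = 71.577160 − 51.148604 = 20.428556
Δ = −N(−d₁) = -0.213146

price = 20.428556
Δ = -0.213146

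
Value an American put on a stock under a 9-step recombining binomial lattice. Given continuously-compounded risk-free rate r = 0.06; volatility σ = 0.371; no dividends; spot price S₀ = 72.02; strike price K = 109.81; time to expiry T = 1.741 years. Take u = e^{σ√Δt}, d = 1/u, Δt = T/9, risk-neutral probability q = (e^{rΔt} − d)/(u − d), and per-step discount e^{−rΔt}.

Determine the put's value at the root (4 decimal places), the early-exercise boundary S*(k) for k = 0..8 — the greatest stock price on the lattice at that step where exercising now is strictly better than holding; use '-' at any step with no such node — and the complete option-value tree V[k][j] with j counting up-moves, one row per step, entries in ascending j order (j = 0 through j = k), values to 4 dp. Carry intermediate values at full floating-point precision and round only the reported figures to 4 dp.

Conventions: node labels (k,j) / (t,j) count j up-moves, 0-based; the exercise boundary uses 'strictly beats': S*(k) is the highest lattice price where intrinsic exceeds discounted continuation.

params: Δt=0.19344 u=1.17724 d=0.84944 q=0.49491 e^(-rΔt)=0.98846
t_9 payoffs: 93.2271 86.8277 77.9589 65.6676 48.6331 25.0250 0.0000 0.0000 0.0000 0.0000
t_8: node(8,0) S=19.5221 payoff=90.2879 vs cont=89.0207 → 90.2879 [stop]  node(8,1) S=27.0557 payoff=82.7543 vs cont=81.4871 → 82.7543 [stop]  node(8,2) S=37.4964 payoff=72.3136 vs cont=71.0464 → 72.3136 [stop]  node(8,3) S=51.9663 payoff=57.8437 vs cont=56.5766 → 57.8437 [stop]  node(8,4) S=72.0200 payoff=37.7900 vs cont=36.5228 → 37.7900 [stop]  node(8,5) S=99.8124 payoff=9.9976 vs cont=12.4940 → 12.4940 [wait]  node(8,6) S=138.3299 payoff=0.0000 vs cont=0.0000 → 0.0000 [wait]  node(8,7) S=191.7112 payoff=0.0000 vs cont=0.0000 → 0.0000 [wait]  node(8,8) S=265.6924 payoff=0.0000 vs cont=0.0000 → 0.0000 [wait]  ⇒ S*(8)=72.0200
t_7: node(7,0) S=22.9823 payoff=86.8277 vs cont=85.5606 → 86.8277 [stop]  node(7,1) S=31.8511 payoff=77.9589 vs cont=76.6917 → 77.9589 [stop]  node(7,2) S=44.1424 payoff=65.6676 vs cont=64.4004 → 65.6676 [stop]  node(7,3) S=61.1769 payoff=48.6331 vs cont=47.3660 → 48.6331 [stop]  node(7,4) S=84.7850 payoff=25.0250 vs cont=24.9791 → 25.0250 [stop]  node(7,5) S=117.5034 payoff=0.0000 vs cont=6.2378 → 6.2378 [wait]  node(7,6) S=162.8478 payoff=0.0000 vs cont=0.0000 → 0.0000 [wait]  node(7,7) S=225.6905 payoff=0.0000 vs cont=0.0000 → 0.0000 [wait]  ⇒ S*(7)=84.7850
t_6: node(6,0) S=27.0557 payoff=82.7543 vs cont=81.4871 → 82.7543 [stop]  node(6,1) S=37.4964 payoff=72.3136 vs cont=71.0464 → 72.3136 [stop]  node(6,2) S=51.9663 payoff=57.8437 vs cont=56.5766 → 57.8437 [stop]  node(6,3) S=72.0200 payoff=37.7900 vs cont=36.5228 → 37.7900 [stop]  node(6,4) S=99.8124 payoff=9.9976 vs cont=15.5455 → 15.5455 [wait]  node(6,5) S=138.3299 payoff=0.0000 vs cont=3.1143 → 3.1143 [wait]  node(6,6) S=191.7112 payoff=0.0000 vs cont=0.0000 → 0.0000 [wait]  ⇒ S*(6)=72.0200
t_5: node(5,0) S=31.8511 payoff=77.9589 vs cont=76.6917 → 77.9589 [stop]  node(5,1) S=44.1424 payoff=65.6676 vs cont=64.4004 → 65.6676 [stop]  node(5,2) S=61.1769 payoff=48.6331 vs cont=47.3660 → 48.6331 [stop]  node(5,3) S=84.7850 payoff=25.0250 vs cont=26.4719 → 26.4719 [wait]  node(5,4) S=117.5034 payoff=0.0000 vs cont=9.2848 → 9.2848 [wait]  node(5,5) S=162.8478 payoff=0.0000 vs cont=1.5548 → 1.5548 [wait]  ⇒ S*(5)=61.1769
t_4: node(4,0) S=37.4964 payoff=72.3136 vs cont=71.0464 → 72.3136 [stop]  node(4,1) S=51.9663 payoff=57.8437 vs cont=56.5766 → 57.8437 [stop]  node(4,2) S=72.0200 payoff=37.7900 vs cont=37.2307 → 37.7900 [stop]  node(4,3) S=99.8124 payoff=9.9976 vs cont=17.7585 → 17.7585 [wait]  node(4,4) S=138.3299 payoff=0.0000 vs cont=5.3961 → 5.3961 [wait]  ⇒ S*(4)=72.0200
t_3: node(3,0) S=44.1424 payoff=65.6676 vs cont=64.4004 → 65.6676 [stop]  node(3,1) S=61.1769 payoff=48.6331 vs cont=47.3660 → 48.6331 [stop]  node(3,2) S=84.7850 payoff=25.0250 vs cont=27.5545 → 27.5545 [wait]  node(3,3) S=117.5034 payoff=0.0000 vs cont=11.5059 → 11.5059 [wait]  ⇒ S*(3)=61.1769
t_2: node(2,0) S=51.9663 payoff=57.8437 vs cont=56.5766 → 57.8437 [stop]  node(2,1) S=72.0200 payoff=37.7900 vs cont=37.7603 → 37.7900 [stop]  node(2,2) S=99.8124 payoff=9.9976 vs cont=19.3856 → 19.3856 [wait]  ⇒ S*(2)=72.0200
t_1: node(1,0) S=61.1769 payoff=48.6331 vs cont=47.3660 → 48.6331 [stop]  node(1,1) S=84.7850 payoff=25.0250 vs cont=28.3505 → 28.3505 [wait]  ⇒ S*(1)=61.1769
t_0: node(0,0) S=72.0200 payoff=37.7900 vs cont=38.1496 → 38.1496 [wait]  ⇒ S*(0)=-

price = 38.1496
boundary = - 61.1769 72.0200 61.1769 72.0200 61.1769 72.0200 84.7850 72.0200
tree:
38.1496
48.6331 28.3505
57.8437 37.7900 19.3856
65.6676 48.6331 27.5545 11.5059
72.3136 57.8437 37.7900 17.7585 5.3961
77.9589 65.6676 48.6331 26.4719 9.2848 1.5548
82.7543 72.3136 57.8437 37.7900 15.5455 3.1143 0.0000
86.8277 77.9589 65.6676 48.6331 25.0250 6.2378 0.0000 0.0000
90.2879 82.7543 72.3136 57.8437 37.7900 12.4940 0.0000 0.0000 0.0000
93.2271 86.8277 77.9589 65.6676 48.6331 25.0250 0.0000 0.0000 0.0000 0.0000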